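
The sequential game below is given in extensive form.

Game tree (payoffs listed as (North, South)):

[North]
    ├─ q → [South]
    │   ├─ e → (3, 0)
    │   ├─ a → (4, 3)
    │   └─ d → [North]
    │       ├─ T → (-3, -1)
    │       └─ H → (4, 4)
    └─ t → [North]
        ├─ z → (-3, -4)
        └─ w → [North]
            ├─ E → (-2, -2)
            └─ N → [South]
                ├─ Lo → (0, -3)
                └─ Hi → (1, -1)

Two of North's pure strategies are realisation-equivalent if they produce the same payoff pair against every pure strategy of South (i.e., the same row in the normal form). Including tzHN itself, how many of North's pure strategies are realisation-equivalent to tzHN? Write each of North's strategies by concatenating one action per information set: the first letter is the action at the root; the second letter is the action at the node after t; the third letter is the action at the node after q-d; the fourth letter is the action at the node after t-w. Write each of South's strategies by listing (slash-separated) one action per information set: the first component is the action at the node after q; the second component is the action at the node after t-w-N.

Row for tzHN (columns e/Lo, e/Hi, a/Lo, a/Hi, d/Lo, d/Hi): (-3,-4) (-3,-4) (-3,-4) (-3,-4) (-3,-4) (-3,-4).
Under tzHN, North's choice at the node after q-d and at the node after t-w can never be reached regardless of what South does, so varying those choices leaves every outcome unchanged.
Holding the reachable choices fixed and varying the unreachable ones freely already gives 2 × 2 = 4 equivalent strategies.
No other strategy reproduces this row, so those 4 are the full class: tzTE, tzTN, tzHE, tzHN.

4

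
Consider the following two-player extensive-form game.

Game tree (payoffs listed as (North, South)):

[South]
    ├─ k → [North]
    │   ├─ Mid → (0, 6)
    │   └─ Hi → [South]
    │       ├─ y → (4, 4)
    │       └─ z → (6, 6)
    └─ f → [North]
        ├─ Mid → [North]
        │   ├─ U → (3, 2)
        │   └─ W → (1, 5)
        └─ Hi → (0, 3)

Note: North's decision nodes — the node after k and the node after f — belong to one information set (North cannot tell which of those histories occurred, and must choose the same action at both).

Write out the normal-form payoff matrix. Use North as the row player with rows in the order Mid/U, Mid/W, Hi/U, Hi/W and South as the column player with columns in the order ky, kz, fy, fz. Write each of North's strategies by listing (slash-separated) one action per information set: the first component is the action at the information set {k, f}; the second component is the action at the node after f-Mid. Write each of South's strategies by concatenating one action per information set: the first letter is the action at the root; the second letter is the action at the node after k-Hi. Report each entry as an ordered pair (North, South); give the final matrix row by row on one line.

            ky       kz       fy       fz
Mid/U    (0,6)    (0,6)    (3,2)    (3,2)
Mid/W    (0,6)    (0,6)    (1,5)    (1,5)
 Hi/U    (4,4)    (6,6)    (0,3)    (0,3)
 Hi/W    (4,4)    (6,6)    (0,3)    (0,3)

Mid/U: (0,6) (0,6) (3,2) (3,2) | Mid/W: (0,6) (0,6) (1,5) (1,5) | Hi/U: (4,4) (6,6) (0,3) (0,3) | Hi/W: (4,4) (6,6) (0,3) (0,3)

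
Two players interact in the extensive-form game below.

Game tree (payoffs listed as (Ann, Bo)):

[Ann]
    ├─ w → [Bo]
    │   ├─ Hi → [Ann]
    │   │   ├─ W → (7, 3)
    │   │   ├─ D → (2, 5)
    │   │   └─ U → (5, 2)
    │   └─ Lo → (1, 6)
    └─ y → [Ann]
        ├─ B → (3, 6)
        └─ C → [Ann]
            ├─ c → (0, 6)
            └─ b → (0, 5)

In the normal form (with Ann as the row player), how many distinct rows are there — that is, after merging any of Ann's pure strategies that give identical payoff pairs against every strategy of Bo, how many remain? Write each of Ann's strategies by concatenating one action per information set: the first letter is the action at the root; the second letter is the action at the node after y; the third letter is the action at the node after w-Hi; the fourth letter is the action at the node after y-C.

Ann has 24 pure strategies: wBWc, wBWb, wBDc, wBDb, wBUc, wBUb, wCWc, wCWb, wCDc, wCDb, wCUc, wCUb, yBWc, yBWb, yBDc, yBDb, yBUc, yBUb, yCWc, yCWb, yCDc, yCDb, yCUc, yCUb. Columns: Hi, Lo.
{wBWc, wBWb, wCWc, wCWb} → row (7,3) (1,6)
{wBDc, wBDb, wCDc, wCDb} → row (2,5) (1,6)
{wBUc, wBUb, wCUc, wCUb} → row (5,2) (1,6)
{yBWc, yBWb, yBDc, yBDb, yBUc, yBUb} → row (3,6) (3,6)
{yCWc, yCDc, yCUc} → row (0,6) (0,6)
{yCWb, yCDb, yCUb} → row (0,5) (0,5)
That's 6 distinct rows out of 24 strategies.

6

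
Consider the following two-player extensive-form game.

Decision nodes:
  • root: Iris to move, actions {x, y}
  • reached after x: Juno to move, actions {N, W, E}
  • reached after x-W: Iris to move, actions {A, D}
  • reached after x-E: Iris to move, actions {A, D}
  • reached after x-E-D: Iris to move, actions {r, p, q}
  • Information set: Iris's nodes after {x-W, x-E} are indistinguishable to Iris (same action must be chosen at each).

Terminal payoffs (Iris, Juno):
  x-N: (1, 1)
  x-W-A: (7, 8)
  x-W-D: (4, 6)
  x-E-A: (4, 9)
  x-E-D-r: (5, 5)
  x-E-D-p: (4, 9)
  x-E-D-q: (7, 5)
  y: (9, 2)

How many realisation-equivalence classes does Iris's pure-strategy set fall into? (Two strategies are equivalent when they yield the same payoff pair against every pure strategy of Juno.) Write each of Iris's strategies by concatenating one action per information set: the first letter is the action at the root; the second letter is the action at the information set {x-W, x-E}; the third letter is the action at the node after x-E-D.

Iris has 12 pure strategies: xAr, xAp, xAq, xDr, xDp, xDq, yAr, yAp, yAq, yDr, yDp, yDq. Columns: N, W, E.
{xAr, xAp, xAq} → row (1,1) (7,8) (4,9)
{xDr} → row (1,1) (4,6) (5,5)
{xDp} → row (1,1) (4,6) (4,9)
{xDq} → row (1,1) (4,6) (7,5)
{yAr, yAp, yAq, yDr, yDp, yDq} → row (9,2) (9,2) (9,2)
That's 5 distinct rows out of 12 strategies.

5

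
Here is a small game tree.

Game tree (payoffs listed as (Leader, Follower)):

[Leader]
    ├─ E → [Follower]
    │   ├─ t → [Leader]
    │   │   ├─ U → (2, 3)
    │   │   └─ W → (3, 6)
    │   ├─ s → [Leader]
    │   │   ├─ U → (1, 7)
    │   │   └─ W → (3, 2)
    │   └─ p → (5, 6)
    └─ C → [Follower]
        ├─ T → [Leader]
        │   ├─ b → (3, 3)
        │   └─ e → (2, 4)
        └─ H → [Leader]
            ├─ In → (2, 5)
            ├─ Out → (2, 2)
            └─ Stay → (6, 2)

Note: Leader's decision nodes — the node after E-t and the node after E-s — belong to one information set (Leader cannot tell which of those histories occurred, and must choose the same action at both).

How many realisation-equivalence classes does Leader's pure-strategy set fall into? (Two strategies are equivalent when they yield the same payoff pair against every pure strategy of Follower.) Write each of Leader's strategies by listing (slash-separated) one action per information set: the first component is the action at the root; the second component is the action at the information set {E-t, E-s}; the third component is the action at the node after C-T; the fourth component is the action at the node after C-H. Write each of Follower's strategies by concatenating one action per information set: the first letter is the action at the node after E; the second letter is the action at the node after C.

8

Leader has 24 pure strategies: E/U/b/In, E/U/b/Out, E/U/b/Stay, E/U/e/In, E/U/e/Out, E/U/e/Stay, E/W/b/In, E/W/b/Out, E/W/b/Stay, E/W/e/In, E/W/e/Out, E/W/e/Stay, C/U/b/In, C/U/b/Out, C/U/b/Stay, C/U/e/In, C/U/e/Out, C/U/e/Stay, C/W/b/In, C/W/b/Out, C/W/b/Stay, C/W/e/In, C/W/e/Out, C/W/e/Stay. Columns: tT, tH, sT, sH, pT, pH.
{E/U/b/In, E/U/b/Out, E/U/b/Stay, E/U/e/In, E/U/e/Out, E/U/e/Stay} → row (2,3) (2,3) (1,7) (1,7) (5,6) (5,6)
{E/W/b/In, E/W/b/Out, E/W/b/Stay, E/W/e/In, E/W/e/Out, E/W/e/Stay} → row (3,6) (3,6) (3,2) (3,2) (5,6) (5,6)
{C/U/b/In, C/W/b/In} → row (3,3) (2,5) (3,3) (2,5) (3,3) (2,5)
{C/U/b/Out, C/W/b/Out} → row (3,3) (2,2) (3,3) (2,2) (3,3) (2,2)
{C/U/b/Stay, C/W/b/Stay} → row (3,3) (6,2) (3,3) (6,2) (3,3) (6,2)
{C/U/e/In, C/W/e/In} → row (2,4) (2,5) (2,4) (2,5) (2,4) (2,5)
{C/U/e/Out, C/W/e/Out} → row (2,4) (2,2) (2,4) (2,2) (2,4) (2,2)
{C/U/e/Stay, C/W/e/Stay} → row (2,4) (6,2) (2,4) (6,2) (2,4) (6,2)
That's 8 distinct rows out of 24 strategies.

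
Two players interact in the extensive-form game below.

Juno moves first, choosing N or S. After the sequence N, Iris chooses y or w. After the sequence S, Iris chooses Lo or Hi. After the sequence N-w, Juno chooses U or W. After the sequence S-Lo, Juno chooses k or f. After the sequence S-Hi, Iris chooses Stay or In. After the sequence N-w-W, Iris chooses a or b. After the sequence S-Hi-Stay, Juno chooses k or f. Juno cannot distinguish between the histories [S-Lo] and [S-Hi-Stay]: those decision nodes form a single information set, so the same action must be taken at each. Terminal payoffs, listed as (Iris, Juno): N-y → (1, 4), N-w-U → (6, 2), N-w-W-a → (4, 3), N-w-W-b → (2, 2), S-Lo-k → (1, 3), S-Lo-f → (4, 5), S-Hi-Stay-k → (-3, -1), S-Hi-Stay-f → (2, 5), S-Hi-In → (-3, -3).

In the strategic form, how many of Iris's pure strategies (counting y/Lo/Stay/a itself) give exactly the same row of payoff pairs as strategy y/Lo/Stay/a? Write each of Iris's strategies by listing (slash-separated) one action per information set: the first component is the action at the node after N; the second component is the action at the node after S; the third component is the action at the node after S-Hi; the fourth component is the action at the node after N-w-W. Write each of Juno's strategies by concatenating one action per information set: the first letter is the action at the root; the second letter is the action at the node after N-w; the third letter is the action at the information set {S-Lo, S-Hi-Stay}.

4

Row for y/Lo/Stay/a (columns NUk, NUf, NWk, NWf, SUk, SUf, SWk, SWf): (1,4) (1,4) (1,4) (1,4) (1,3) (4,5) (1,3) (4,5).
Under y/Lo/Stay/a, Iris's choice at the node after S-Hi and at the node after N-w-W can never be reached regardless of what Juno does, so varying those choices leaves every outcome unchanged.
Holding the reachable choices fixed and varying the unreachable ones freely already gives 2 × 2 = 4 equivalent strategies.
No other strategy reproduces this row, so those 4 are the full class: y/Lo/Stay/a, y/Lo/Stay/b, y/Lo/In/a, y/Lo/In/b.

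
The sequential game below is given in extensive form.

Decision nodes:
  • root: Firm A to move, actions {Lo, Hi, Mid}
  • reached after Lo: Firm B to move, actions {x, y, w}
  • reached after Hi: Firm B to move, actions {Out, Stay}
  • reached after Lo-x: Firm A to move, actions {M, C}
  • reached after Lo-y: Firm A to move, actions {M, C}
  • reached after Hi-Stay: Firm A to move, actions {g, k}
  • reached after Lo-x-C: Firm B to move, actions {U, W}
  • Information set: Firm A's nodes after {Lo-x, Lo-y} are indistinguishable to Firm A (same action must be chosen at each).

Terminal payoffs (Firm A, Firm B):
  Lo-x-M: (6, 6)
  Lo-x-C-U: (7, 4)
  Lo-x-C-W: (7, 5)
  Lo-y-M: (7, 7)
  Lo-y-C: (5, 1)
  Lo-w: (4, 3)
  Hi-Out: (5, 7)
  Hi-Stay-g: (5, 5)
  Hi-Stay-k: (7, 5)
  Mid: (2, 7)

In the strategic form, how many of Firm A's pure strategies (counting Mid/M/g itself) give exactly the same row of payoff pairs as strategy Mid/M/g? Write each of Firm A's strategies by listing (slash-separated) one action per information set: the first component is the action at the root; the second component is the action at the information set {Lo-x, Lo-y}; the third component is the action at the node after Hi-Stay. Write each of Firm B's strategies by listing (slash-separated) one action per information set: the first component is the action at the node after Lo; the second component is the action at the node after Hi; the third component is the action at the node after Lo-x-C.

Row for Mid/M/g (columns x/Out/U, x/Out/W, x/Stay/U, x/Stay/W, y/Out/U, y/Out/W, y/Stay/U, y/Stay/W, w/Out/U, w/Out/W, w/Stay/U, w/Stay/W): (2,7) (2,7) (2,7) (2,7) (2,7) (2,7) (2,7) (2,7) (2,7) (2,7) (2,7) (2,7).
Under Mid/M/g, Firm A's choice at the information set {Lo-x, Lo-y} and at the node after Hi-Stay can never be reached regardless of what Firm B does, so varying those choices leaves every outcome unchanged.
Holding the reachable choices fixed and varying the unreachable ones freely already gives 2 × 2 = 4 equivalent strategies.
No other strategy reproduces this row, so those 4 are the full class: Mid/M/g, Mid/M/k, Mid/C/g, Mid/C/k.

4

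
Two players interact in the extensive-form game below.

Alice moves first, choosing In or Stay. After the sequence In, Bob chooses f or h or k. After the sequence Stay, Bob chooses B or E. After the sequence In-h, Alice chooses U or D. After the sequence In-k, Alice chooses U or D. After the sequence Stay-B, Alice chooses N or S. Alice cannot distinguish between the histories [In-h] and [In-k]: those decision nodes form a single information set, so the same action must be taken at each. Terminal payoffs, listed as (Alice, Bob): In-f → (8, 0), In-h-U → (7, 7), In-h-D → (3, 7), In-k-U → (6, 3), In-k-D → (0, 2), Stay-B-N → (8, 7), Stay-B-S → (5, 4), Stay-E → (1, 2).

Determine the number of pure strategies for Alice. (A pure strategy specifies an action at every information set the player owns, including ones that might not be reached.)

Alice owns the root with actions {In, Stay} — two choices.
Alice owns the information set {In-h, In-k} with actions {U, D} — two choices.
Alice owns the node after Stay-B with actions {N, S} — two choices.
A pure strategy fixes one action at each information set independently, so the count is the product 2 × 2 × 2 = 8.

8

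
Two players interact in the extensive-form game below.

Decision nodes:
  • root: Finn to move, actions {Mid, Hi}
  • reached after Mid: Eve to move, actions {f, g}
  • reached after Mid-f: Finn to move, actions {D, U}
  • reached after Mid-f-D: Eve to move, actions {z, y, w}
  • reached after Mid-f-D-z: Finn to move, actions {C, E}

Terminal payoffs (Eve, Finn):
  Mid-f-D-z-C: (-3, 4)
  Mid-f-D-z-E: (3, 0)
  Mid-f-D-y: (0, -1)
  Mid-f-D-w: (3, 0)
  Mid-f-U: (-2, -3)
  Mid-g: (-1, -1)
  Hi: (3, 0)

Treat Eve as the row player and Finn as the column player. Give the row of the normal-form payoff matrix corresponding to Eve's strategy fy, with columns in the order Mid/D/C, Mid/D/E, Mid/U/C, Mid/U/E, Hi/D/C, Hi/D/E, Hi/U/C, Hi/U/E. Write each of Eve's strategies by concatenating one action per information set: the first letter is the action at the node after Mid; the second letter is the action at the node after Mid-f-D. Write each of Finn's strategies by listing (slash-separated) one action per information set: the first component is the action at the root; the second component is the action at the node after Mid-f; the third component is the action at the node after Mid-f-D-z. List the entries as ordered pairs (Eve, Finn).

(0,-1) (0,-1) (-2,-3) (-2,-3) (3,0) (3,0) (3,0) (3,0)

vs Mid/D/C: Finn plays Mid → Eve plays f at [Mid] → Finn plays D at [Mid-f] → Eve plays y at [Mid-f-D] → (0, -1)
vs Mid/D/E: Finn plays Mid → Eve plays f at [Mid] → Finn plays D at [Mid-f] → Eve plays y at [Mid-f-D] → (0, -1)
vs Mid/U/C: Finn plays Mid → Eve plays f at [Mid] → Finn plays U at [Mid-f] → (-2, -3)
vs Mid/U/E: Finn plays Mid → Eve plays f at [Mid] → Finn plays U at [Mid-f] → (-2, -3)
vs Hi/D/C: Finn plays Hi → (3, 0)
vs Hi/D/E: Finn plays Hi → (3, 0)
vs Hi/U/C: Finn plays Hi → (3, 0)
vs Hi/U/E: Finn plays Hi → (3, 0)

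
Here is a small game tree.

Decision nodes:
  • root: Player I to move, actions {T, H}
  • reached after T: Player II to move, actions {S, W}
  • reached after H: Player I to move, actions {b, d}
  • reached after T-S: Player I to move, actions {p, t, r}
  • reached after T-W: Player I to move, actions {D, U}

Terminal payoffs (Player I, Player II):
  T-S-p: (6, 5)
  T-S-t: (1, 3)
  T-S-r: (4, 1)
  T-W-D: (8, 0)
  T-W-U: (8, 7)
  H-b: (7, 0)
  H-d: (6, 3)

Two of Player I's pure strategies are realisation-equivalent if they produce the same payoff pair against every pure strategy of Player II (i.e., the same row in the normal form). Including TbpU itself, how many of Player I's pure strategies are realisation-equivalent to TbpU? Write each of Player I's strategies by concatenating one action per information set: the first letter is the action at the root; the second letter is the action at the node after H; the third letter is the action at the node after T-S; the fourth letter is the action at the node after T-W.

2

Row for TbpU (columns S, W): (6,5) (8,7).
Under TbpU, Player I's choice at the node after H can never be reached regardless of what Player II does, so varying those choices leaves every outcome unchanged.
Holding the reachable choices fixed and varying the unreachable one freely already gives 2 equivalent strategies.
No other strategy reproduces this row, so those 2 are the full class: TbpU, TdpU.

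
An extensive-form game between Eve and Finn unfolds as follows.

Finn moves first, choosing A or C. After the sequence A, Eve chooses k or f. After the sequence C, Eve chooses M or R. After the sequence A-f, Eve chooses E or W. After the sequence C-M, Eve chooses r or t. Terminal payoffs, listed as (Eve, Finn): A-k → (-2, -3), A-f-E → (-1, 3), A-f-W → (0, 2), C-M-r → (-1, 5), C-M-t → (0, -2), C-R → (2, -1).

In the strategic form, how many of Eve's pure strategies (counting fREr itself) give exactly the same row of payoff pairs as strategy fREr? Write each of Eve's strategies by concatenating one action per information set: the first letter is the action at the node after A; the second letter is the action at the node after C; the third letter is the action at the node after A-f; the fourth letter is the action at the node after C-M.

Row for fREr (columns A, C): (-1,3) (2,-1).
Under fREr, Eve's choice at the node after C-M can never be reached regardless of what Finn does, so varying those choices leaves every outcome unchanged.
Holding the reachable choices fixed and varying the unreachable one freely already gives 2 equivalent strategies.
No other strategy reproduces this row, so those 2 are the full class: fREr, fREt.

2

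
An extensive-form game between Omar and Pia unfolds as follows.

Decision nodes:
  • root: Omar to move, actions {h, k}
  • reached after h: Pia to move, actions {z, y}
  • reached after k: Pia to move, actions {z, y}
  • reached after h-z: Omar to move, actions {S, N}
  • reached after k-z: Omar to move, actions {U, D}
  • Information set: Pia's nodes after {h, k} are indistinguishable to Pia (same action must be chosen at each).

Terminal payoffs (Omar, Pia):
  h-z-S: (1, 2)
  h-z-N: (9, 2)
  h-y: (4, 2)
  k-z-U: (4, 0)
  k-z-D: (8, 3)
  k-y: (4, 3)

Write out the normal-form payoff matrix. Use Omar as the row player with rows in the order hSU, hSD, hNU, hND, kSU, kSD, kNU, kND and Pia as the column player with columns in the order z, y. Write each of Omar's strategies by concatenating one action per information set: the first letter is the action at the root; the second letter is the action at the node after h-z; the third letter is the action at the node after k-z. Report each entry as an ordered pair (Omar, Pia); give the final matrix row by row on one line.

hSU: (1,2) (4,2) | hSD: (1,2) (4,2) | hNU: (9,2) (4,2) | hND: (9,2) (4,2) | kSU: (4,0) (4,3) | kSD: (8,3) (4,3) | kNU: (4,0) (4,3) | kND: (8,3) (4,3)

            z        y
 hSU    (1,2)    (4,2)
 hSD    (1,2)    (4,2)
 hNU    (9,2)    (4,2)
 hND    (9,2)    (4,2)
 kSU    (4,0)    (4,3)
 kSD    (8,3)    (4,3)
 kNU    (4,0)    (4,3)
 kND    (8,3)    (4,3)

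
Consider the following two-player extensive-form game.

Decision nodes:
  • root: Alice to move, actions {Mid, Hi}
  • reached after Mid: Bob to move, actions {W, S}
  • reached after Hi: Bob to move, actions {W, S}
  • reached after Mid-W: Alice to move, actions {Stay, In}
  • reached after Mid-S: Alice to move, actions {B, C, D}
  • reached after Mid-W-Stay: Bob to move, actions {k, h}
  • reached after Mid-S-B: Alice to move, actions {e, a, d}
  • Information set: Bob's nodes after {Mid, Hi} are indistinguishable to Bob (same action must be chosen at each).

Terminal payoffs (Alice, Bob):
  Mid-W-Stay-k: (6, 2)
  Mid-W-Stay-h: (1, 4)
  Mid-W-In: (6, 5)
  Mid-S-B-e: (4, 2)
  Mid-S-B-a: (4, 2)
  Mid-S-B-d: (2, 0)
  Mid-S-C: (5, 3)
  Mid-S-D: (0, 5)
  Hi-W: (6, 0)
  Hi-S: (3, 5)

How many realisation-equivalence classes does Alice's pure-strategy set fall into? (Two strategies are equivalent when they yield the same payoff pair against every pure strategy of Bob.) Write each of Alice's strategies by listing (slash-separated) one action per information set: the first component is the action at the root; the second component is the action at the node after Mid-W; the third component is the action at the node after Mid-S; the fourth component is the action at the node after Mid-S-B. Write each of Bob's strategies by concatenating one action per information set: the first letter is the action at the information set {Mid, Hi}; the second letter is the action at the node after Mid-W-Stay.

Alice has 36 pure strategies: Mid/Stay/B/e, Mid/Stay/B/a, Mid/Stay/B/d, Mid/Stay/C/e, Mid/Stay/C/a, Mid/Stay/C/d, Mid/Stay/D/e, Mid/Stay/D/a, Mid/Stay/D/d, Mid/In/B/e, Mid/In/B/a, Mid/In/B/d, Mid/In/C/e, Mid/In/C/a, Mid/In/C/d, Mid/In/D/e, Mid/In/D/a, Mid/In/D/d, Hi/Stay/B/e, Hi/Stay/B/a, Hi/Stay/B/d, Hi/Stay/C/e, Hi/Stay/C/a, Hi/Stay/C/d, Hi/Stay/D/e, Hi/Stay/D/a, Hi/Stay/D/d, Hi/In/B/e, Hi/In/B/a, Hi/In/B/d, Hi/In/C/e, Hi/In/C/a, Hi/In/C/d, Hi/In/D/e, Hi/In/D/a, Hi/In/D/d. Columns: Wk, Wh, Sk, Sh.
{Mid/Stay/B/e, Mid/Stay/B/a} → row (6,2) (1,4) (4,2) (4,2)
{Mid/Stay/B/d} → row (6,2) (1,4) (2,0) (2,0)
{Mid/Stay/C/e, Mid/Stay/C/a, Mid/Stay/C/d} → row (6,2) (1,4) (5,3) (5,3)
{Mid/Stay/D/e, Mid/Stay/D/a, Mid/Stay/D/d} → row (6,2) (1,4) (0,5) (0,5)
{Mid/In/B/e, Mid/In/B/a} → row (6,5) (6,5) (4,2) (4,2)
{Mid/In/B/d} → row (6,5) (6,5) (2,0) (2,0)
{Mid/In/C/e, Mid/In/C/a, Mid/In/C/d} → row (6,5) (6,5) (5,3) (5,3)
{Mid/In/D/e, Mid/In/D/a, Mid/In/D/d} → row (6,5) (6,5) (0,5) (0,5)
{Hi/Stay/B/e, Hi/Stay/B/a, Hi/Stay/B/d, Hi/Stay/C/e, Hi/Stay/C/a, Hi/Stay/C/d, Hi/Stay/D/e, Hi/Stay/D/a, Hi/Stay/D/d, Hi/In/B/e, Hi/In/B/a, Hi/In/B/d, Hi/In/C/e, Hi/In/C/a, Hi/In/C/d, Hi/In/D/e, Hi/In/D/a, Hi/In/D/d} → row (6,0) (6,0) (3,5) (3,5)
That's 9 distinct rows out of 36 strategies.

9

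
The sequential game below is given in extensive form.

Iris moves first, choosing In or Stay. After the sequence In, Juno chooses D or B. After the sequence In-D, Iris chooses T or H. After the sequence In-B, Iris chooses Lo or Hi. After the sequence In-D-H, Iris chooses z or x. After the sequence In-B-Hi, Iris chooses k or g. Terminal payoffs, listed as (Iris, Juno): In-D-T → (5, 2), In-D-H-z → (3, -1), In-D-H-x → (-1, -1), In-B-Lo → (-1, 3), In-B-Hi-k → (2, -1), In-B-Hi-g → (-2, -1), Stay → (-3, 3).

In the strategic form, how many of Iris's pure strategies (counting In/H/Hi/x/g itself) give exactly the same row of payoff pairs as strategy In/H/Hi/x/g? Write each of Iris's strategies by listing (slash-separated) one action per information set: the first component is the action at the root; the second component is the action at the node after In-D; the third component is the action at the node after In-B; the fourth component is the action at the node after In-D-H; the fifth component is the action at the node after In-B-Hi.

1

Row for In/H/Hi/x/g (columns D, B): (-1,-1) (-2,-1).
Every one of Iris's information sets is on the play path for some reply by Juno when Iris follows In/H/Hi/x/g.
Changing the action at any of them therefore changes at least one column, so only In/H/Hi/x/g itself gives this row.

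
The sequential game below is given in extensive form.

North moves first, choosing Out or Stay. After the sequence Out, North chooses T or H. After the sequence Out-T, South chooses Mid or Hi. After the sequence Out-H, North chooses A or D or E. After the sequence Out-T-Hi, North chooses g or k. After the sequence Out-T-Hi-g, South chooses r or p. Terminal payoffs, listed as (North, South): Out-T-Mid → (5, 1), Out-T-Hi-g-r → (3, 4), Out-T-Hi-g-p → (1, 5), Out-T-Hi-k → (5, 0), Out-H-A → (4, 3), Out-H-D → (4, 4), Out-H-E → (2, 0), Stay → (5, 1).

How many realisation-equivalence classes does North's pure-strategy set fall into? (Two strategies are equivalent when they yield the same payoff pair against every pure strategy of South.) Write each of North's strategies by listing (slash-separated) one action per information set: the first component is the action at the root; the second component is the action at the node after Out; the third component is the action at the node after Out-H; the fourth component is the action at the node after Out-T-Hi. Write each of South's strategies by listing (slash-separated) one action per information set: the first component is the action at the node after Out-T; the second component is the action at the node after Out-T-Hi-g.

North has 24 pure strategies: Out/T/A/g, Out/T/A/k, Out/T/D/g, Out/T/D/k, Out/T/E/g, Out/T/E/k, Out/H/A/g, Out/H/A/k, Out/H/D/g, Out/H/D/k, Out/H/E/g, Out/H/E/k, Stay/T/A/g, Stay/T/A/k, Stay/T/D/g, Stay/T/D/k, Stay/T/E/g, Stay/T/E/k, Stay/H/A/g, Stay/H/A/k, Stay/H/D/g, Stay/H/D/k, Stay/H/E/g, Stay/H/E/k. Columns: Mid/r, Mid/p, Hi/r, Hi/p.
{Out/T/A/g, Out/T/D/g, Out/T/E/g} → row (5,1) (5,1) (3,4) (1,5)
{Out/T/A/k, Out/T/D/k, Out/T/E/k} → row (5,1) (5,1) (5,0) (5,0)
{Out/H/A/g, Out/H/A/k} → row (4,3) (4,3) (4,3) (4,3)
{Out/H/D/g, Out/H/D/k} → row (4,4) (4,4) (4,4) (4,4)
{Out/H/E/g, Out/H/E/k} → row (2,0) (2,0) (2,0) (2,0)
{Stay/T/A/g, Stay/T/A/k, Stay/T/D/g, Stay/T/D/k, Stay/T/E/g, Stay/T/E/k, Stay/H/A/g, Stay/H/A/k, Stay/H/D/g, Stay/H/D/k, Stay/H/E/g, Stay/H/E/k} → row (5,1) (5,1) (5,1) (5,1)
That's 6 distinct rows out of 24 strategies.

6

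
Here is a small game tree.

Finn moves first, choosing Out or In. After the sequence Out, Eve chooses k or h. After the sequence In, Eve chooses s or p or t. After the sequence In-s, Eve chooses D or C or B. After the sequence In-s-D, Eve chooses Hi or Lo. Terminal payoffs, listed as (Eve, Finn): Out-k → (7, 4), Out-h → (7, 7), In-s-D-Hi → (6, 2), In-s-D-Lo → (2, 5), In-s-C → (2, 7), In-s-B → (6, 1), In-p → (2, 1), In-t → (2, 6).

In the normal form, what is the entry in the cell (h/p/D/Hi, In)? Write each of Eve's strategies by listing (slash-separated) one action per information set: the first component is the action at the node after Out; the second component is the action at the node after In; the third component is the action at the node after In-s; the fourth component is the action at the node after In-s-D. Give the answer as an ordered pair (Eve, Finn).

(2, 1)

Trace the play path from the root:
  Finn plays In
  Eve plays p at [In]
→ terminal payoff (2, 1).
(Eve's choice at the node after Out is never reached on this path, so it doesn't affect the outcome.)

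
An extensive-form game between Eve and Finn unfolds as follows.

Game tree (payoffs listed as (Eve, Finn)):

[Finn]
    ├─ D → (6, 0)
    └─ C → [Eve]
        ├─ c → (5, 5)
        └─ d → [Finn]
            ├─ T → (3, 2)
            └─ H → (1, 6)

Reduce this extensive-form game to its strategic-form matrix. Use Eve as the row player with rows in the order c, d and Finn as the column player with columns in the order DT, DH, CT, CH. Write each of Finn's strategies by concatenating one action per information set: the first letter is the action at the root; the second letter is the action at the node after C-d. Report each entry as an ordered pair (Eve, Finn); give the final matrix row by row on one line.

c: (6,0) (6,0) (5,5) (5,5) | d: (6,0) (6,0) (3,2) (1,6)

           DT       DH       CT       CH
   c    (6,0)    (6,0)    (5,5)    (5,5)
   d    (6,0)    (6,0)    (3,2)    (1,6)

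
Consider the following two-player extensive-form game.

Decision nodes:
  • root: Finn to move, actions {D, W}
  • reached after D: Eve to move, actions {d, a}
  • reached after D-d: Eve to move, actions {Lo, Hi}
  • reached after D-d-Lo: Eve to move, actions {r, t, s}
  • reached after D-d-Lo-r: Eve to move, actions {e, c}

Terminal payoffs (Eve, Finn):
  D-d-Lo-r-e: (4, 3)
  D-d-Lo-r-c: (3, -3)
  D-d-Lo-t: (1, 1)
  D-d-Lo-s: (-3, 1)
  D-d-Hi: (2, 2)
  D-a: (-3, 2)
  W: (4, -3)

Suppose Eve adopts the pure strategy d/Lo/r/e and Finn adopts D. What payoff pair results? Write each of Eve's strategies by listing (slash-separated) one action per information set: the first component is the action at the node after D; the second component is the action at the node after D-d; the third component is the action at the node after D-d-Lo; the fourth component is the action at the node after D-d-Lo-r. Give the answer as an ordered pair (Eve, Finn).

(4, 3)

Trace the play path from the root:
  Finn plays D
  Eve plays d at [D]
  Eve plays Lo at [D-d]
  Eve plays r at [D-d-Lo]
  Eve plays e at [D-d-Lo-r]
→ terminal payoff (4, 3).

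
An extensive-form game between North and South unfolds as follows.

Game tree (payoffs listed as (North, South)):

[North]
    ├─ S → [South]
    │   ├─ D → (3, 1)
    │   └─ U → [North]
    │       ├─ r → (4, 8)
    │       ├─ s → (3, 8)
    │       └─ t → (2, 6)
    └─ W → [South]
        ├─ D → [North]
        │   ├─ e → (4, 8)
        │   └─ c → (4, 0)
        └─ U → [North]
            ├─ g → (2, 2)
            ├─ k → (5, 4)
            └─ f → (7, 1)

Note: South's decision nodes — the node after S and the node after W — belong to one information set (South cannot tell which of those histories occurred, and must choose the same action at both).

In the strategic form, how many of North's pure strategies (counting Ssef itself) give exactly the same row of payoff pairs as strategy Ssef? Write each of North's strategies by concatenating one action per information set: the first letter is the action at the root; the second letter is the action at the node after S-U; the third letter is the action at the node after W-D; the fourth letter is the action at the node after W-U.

6

Row for Ssef (columns D, U): (3,1) (3,8).
Under Ssef, North's choice at the node after W-D and at the node after W-U can never be reached regardless of what South does, so varying those choices leaves every outcome unchanged.
Holding the reachable choices fixed and varying the unreachable ones freely already gives 2 × 3 = 6 equivalent strategies.
No other strategy reproduces this row, so those 6 are the full class: Sseg, Ssek, Ssef, Sscg, Ssck, Sscf.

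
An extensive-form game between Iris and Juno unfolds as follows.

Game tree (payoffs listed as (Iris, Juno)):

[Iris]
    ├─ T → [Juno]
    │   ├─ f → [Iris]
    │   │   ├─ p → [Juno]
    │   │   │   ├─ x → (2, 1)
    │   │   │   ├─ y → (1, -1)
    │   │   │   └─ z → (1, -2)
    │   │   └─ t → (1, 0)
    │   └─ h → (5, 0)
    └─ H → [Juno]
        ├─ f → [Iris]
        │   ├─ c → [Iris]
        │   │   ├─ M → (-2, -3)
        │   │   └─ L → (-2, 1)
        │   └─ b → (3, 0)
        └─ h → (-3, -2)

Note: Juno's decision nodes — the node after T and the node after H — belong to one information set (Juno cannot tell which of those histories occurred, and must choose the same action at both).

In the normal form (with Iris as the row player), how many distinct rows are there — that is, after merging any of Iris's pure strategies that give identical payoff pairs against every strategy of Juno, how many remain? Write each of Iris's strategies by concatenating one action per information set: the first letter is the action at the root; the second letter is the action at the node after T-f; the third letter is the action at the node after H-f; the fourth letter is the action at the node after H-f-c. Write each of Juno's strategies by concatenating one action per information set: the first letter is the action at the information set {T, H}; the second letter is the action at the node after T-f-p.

5

Iris has 16 pure strategies: TpcM, TpcL, TpbM, TpbL, TtcM, TtcL, TtbM, TtbL, HpcM, HpcL, HpbM, HpbL, HtcM, HtcL, HtbM, HtbL. Columns: fx, fy, fz, hx, hy, hz.
{TpcM, TpcL, TpbM, TpbL} → row (2,1) (1,-1) (1,-2) (5,0) (5,0) (5,0)
{TtcM, TtcL, TtbM, TtbL} → row (1,0) (1,0) (1,0) (5,0) (5,0) (5,0)
{HpcM, HtcM} → row (-2,-3) (-2,-3) (-2,-3) (-3,-2) (-3,-2) (-3,-2)
{HpcL, HtcL} → row (-2,1) (-2,1) (-2,1) (-3,-2) (-3,-2) (-3,-2)
{HpbM, HpbL, HtbM, HtbL} → row (3,0) (3,0) (3,0) (-3,-2) (-3,-2) (-3,-2)
That's 5 distinct rows out of 16 strategies.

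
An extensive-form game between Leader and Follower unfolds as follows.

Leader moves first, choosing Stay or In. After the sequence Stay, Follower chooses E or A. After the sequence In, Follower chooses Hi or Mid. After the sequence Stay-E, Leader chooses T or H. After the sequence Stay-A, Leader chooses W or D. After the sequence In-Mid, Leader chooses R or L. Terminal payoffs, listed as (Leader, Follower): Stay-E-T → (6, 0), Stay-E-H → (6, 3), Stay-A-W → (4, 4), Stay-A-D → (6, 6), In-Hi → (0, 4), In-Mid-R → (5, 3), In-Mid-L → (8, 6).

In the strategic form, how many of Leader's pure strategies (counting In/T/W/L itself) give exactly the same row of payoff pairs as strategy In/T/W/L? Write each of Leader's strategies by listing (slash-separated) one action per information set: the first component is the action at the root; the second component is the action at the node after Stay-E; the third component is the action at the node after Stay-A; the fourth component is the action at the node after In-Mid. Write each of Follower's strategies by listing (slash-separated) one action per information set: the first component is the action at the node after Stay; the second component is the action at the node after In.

Row for In/T/W/L (columns E/Hi, E/Mid, A/Hi, A/Mid): (0,4) (8,6) (0,4) (8,6).
Under In/T/W/L, Leader's choice at the node after Stay-E and at the node after Stay-A can never be reached regardless of what Follower does, so varying those choices leaves every outcome unchanged.
Holding the reachable choices fixed and varying the unreachable ones freely already gives 2 × 2 = 4 equivalent strategies.
No other strategy reproduces this row, so those 4 are the full class: In/T/W/L, In/T/D/L, In/H/W/L, In/H/D/L.

4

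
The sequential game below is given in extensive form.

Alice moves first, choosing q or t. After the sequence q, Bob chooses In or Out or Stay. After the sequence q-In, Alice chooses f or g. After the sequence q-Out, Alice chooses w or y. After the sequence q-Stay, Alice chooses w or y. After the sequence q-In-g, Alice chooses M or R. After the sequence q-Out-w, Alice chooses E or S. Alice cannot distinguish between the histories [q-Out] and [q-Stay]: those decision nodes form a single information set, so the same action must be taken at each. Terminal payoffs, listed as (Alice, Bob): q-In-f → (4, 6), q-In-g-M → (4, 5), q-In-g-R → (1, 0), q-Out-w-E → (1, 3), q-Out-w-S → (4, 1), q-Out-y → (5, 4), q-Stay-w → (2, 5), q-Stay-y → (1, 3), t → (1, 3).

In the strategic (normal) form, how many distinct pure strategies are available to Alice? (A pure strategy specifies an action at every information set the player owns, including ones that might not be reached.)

32

Alice owns the root with actions {q, t} — two choices.
Alice owns the node after q-In with actions {f, g} — two choices.
Alice owns the information set {q-Out, q-Stay} with actions {w, y} — two choices.
Alice owns the node after q-In-g with actions {M, R} — two choices.
Alice owns the node after q-Out-w with actions {E, S} — two choices.
A pure strategy fixes one action at each information set independently, so the count is the product 2 × 2 × 2 × 2 × 2 = 32.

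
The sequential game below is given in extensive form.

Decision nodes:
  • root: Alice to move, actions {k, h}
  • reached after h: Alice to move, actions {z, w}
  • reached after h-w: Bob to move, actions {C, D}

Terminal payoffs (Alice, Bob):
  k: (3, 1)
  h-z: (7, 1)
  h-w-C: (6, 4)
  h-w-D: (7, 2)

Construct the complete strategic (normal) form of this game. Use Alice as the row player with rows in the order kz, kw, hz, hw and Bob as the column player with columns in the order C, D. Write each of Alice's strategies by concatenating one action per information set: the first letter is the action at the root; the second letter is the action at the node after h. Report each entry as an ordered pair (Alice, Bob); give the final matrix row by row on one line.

            C        D
  kz    (3,1)    (3,1)
  kw    (3,1)    (3,1)
  hz    (7,1)    (7,1)
  hw    (6,4)    (7,2)

kz: (3,1) (3,1) | kw: (3,1) (3,1) | hz: (7,1) (7,1) | hw: (6,4) (7,2)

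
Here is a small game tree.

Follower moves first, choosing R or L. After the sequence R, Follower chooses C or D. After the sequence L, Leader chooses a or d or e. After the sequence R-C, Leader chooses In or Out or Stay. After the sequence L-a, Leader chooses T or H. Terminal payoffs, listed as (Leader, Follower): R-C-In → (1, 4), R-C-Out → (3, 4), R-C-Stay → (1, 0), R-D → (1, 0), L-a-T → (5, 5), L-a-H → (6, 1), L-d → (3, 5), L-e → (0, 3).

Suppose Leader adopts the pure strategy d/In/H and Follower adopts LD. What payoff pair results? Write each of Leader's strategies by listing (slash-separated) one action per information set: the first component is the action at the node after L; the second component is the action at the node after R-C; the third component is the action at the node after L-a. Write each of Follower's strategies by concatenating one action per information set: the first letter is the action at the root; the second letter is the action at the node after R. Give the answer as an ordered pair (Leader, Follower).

(3, 5)

Trace the play path from the root:
  Follower plays L
  Leader plays d at [L]
→ terminal payoff (3, 5).
(Leader's choice at the node after R-C is never reached on this path, so it doesn't affect the outcome.)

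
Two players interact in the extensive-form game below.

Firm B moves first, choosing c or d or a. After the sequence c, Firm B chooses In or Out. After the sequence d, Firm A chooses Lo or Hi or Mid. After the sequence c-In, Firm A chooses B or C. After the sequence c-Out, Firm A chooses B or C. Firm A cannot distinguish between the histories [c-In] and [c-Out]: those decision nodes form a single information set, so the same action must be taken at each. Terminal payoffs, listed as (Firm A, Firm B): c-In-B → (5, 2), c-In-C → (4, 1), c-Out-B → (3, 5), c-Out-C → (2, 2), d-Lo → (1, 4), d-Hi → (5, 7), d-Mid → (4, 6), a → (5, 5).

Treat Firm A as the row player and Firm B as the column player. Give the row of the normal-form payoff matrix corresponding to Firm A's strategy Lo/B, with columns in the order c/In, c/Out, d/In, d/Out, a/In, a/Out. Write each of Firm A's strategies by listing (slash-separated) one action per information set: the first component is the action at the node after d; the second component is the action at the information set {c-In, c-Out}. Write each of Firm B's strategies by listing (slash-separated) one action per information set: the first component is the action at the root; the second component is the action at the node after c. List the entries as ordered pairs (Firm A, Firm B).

vs c/In: Firm B plays c → Firm B plays In at [c] → Firm A plays B at [c-In] → (5, 2)
vs c/Out: Firm B plays c → Firm B plays Out at [c] → Firm A plays B at [c-Out] → (3, 5)
vs d/In: Firm B plays d → Firm A plays Lo at [d] → (1, 4)
vs d/Out: Firm B plays d → Firm A plays Lo at [d] → (1, 4)
vs a/In: Firm B plays a → (5, 5)
vs a/Out: Firm B plays a → (5, 5)

(5,2) (3,5) (1,4) (1,4) (5,5) (5,5)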